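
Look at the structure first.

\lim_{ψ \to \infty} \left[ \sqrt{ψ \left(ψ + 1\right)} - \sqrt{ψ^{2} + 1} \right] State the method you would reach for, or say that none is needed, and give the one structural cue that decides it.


Technique: conjugate multiplication — divergence minus divergence hides a finite answer — expose it by pairing \sqrt{ψ \left(ψ + 1\right)} - \sqrt{ψ^{2} + 1} with its conjugate.


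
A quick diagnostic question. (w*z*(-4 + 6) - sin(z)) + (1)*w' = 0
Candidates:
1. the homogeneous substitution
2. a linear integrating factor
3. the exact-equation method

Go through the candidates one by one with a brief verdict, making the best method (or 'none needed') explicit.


Best approach: a linear integrating factor — linear in the unknown with genuine forcing: multiply through by the exponential of the integrated coefficient and the left side closes into one derivative.
- the homogeneous substitution — the ratio substitution does not collapse this equation.
- a linear integrating factor: applicable, and directly so.
- the exact-equation method: no potential function has this form as its differential, as written.


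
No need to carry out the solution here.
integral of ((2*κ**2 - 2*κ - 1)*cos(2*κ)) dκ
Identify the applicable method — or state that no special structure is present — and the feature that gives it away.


Method: integration by parts — the integrand splits as 2*κ**2 - 2*κ - 1 times cos(2*κ) — repeatedly differentiating the polynomial part kills it, which is the parts ladder.


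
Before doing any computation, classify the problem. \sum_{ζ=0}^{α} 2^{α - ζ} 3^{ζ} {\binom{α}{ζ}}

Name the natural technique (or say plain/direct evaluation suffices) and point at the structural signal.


Technique: the binomial theorem — the summand is term ζ of a binomial expansion in 3 and 2; the whole sum is a single power.


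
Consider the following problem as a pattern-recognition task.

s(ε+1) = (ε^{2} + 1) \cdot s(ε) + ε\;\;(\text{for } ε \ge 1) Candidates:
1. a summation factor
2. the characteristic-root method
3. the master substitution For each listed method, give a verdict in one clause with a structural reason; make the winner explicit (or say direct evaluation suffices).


Technique: a summation factor — with the index-dependent coefficient ε^{2} + 1, dividing by the cumulative product turns the left side into a pure difference.
- a summation factor — yes — fits the structure here.
- the characteristic-root method — the coefficients vary with the index, breaking the constant-coefficient structure the method needs.
- the master substitution — the recursion steps by a constant offset, so exponential reindexing is pointless.


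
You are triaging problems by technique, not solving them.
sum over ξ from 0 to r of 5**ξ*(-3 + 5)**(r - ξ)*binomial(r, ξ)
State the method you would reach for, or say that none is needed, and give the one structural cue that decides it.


Technique: the binomial theorem — the summand is term ξ of a binomial expansion in 5 and (-3 + 5); the whole sum is a single power.


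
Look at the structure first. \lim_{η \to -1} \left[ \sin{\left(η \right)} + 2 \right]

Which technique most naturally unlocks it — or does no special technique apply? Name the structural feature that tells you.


Method: no special technique — no vanishing denominator and no indeterminate clash at the point — evaluation is immediate.


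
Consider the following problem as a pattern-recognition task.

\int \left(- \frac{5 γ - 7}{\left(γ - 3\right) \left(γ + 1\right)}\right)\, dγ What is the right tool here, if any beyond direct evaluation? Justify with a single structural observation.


Verdict: partial fractions — the bottom factors while the top stays lower-degree — split into simple fractions and integrate piece by piece.


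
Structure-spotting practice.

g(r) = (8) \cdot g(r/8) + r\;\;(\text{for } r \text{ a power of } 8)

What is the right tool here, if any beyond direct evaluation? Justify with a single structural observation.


Method: the master substitution — the argument contracts 8-fold per step: reindex r exponentially and solve the linear recurrence in the new index.


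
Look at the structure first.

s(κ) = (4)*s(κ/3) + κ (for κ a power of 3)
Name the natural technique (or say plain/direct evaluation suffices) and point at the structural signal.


Verdict: the master substitution — the argument shrinks by the factor 3, so measure the index on a logarithmic scale and the recursion becomes a shift.


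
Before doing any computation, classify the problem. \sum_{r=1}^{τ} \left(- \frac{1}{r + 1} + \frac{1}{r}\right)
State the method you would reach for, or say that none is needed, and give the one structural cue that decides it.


Verdict: telescoping — difference-of-shifts structure (each term adds \frac{1}{r}, then subtracts its one-index-advanced value, which the following term adds back) leaves only the first and last pieces standing.


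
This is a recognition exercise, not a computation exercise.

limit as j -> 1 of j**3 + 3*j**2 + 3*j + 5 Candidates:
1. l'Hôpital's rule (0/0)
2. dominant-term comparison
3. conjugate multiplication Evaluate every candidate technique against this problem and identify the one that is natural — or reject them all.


Diagnosis: no special technique — no vanishing denominator and no indeterminate clash at the point — evaluation is immediate.
- l'Hôpital's rule (0/0) — substituting the point produces a determinate value, not a 0 over 0 clash.
- dominant-term comparison — no ranking of term growth rates resolves the limit here.
- conjugate multiplication — there are no radicals in tension whose conjugate would simplify matters.


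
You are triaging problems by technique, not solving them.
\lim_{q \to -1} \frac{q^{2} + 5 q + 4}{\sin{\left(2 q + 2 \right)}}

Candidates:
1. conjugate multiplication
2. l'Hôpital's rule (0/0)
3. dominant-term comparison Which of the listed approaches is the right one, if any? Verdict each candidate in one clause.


Best approach: l'Hôpital's rule (0/0) — plug in -1: top and bottom both hit zero, so differentiate each and retry. Known elementary limits would finish this too — the rule just bypasses the case analysis.
- conjugate multiplication: multiplying by a conjugate would not remove any indeterminacy here.
- l'Hôpital's rule (0/0): applies; the problem has the shape this method handles.
- dominant-term comparison: leading-power comparison does not apply to this form.


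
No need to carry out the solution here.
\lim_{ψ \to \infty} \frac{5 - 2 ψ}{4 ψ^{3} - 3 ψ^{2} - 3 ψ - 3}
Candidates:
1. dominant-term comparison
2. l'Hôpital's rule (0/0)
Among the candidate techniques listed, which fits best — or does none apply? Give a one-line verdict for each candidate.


Technique: dominant-term comparison — divide through by the highest power of ψ; every lower-order term dies and the dominant terms decide the limit.
- dominant-term comparison: a fit — the right tool for this form.
- l'Hôpital's rule (0/0) — no 0/0 form appears: written as one quotient, top and bottom both grow without bound, and the ratio is decided by their leading terms.


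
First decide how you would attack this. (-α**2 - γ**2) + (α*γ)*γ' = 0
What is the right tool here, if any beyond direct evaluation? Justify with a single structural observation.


Technique: the homogeneous substitution — the slope is degree-zero homogeneous: the ratio substitution v = γ/α collapses it. A Bernoulli rewrite works here as the equation stands — the homogeneous substitution is the more immediate reading.


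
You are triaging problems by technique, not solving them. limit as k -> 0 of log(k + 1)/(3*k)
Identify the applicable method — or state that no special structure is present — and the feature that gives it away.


Technique: l'Hôpital's rule (0/0) — both numerator and denominator vanish at 0: the genuine 0/0 indeterminate that l'Hôpital exists for. Expanding numerator and denominator to first order gives the same value — the rule automates exactly that.


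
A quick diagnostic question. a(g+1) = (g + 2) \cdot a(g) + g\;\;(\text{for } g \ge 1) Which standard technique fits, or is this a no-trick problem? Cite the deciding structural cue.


Method: a summation factor — rescale the sequence by the product of the weights g + 2 so far — the recurrence collapses to a plain running sum.


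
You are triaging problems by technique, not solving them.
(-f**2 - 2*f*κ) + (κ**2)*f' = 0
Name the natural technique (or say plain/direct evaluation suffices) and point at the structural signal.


Diagnosis: the homogeneous substitution — scaling κ and f together leaves the slope fixed — it depends only on f/κ, so substitute the ratio. A Bernoulli substitution is a fair alternative on this equation directly; the homogeneous reading takes it as given.


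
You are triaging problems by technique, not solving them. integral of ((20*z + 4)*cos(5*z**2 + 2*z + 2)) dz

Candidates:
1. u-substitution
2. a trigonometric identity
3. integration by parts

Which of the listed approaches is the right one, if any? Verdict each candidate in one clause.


Best approach: u-substitution — everything non-trivial happens through the inner expression 5*z**2 + 2*z + 2, and its derivative accounts for the remaining factor up to a constant, so set u = 5*z**2 + 2*z + 2.
- u-substitution — applicable, and directly so.
- a trigonometric identity — no identity rewrites this into an easier trigonometric form.
- integration by parts: the non-polynomial partner is not one of the parts kernels — exp, sine, or cosine with a degree-1 argument, or a logarithm.


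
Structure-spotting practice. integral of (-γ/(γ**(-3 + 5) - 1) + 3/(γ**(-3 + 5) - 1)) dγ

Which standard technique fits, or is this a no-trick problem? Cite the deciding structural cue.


Method: partial fractions — the denominator (γ**(-3 + 5) - 1) factors, so the quotient decomposes into elementary partial fractions term by term.


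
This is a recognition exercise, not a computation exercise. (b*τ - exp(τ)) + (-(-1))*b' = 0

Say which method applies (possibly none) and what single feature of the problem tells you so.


Method: a linear integrating factor — arrange it as b' + τ·b = (the forcing term) and the integrating factor does the rest.


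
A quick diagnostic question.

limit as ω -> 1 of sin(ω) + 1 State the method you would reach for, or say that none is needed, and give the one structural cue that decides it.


Diagnosis: no special technique — no zero denominators, no indeterminate clash at 1 — substitute and read off the value.


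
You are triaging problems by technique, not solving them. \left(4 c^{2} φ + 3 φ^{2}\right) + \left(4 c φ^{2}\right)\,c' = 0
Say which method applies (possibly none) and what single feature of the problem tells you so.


Verdict: the exact-equation method — because the two cross partials coincide, the form is conservative as written — recover its potential in (φ, c).


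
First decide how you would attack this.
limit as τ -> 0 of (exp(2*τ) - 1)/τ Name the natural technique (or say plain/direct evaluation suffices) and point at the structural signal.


Diagnosis: l'Hôpital's rule (0/0) — numerator and denominator both vanish at 0 — a genuine 0/0 form, which is exactly when l'Hôpital applies. A local series expansion at the point resolves it as well; the rule is the packaged version of that step.


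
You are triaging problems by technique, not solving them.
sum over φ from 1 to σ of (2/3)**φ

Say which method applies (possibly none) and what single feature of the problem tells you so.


Technique: the geometric series formula — check a ratio of consecutive terms: it is 2/3, independent of the index, so the geometric formula closes the sum.


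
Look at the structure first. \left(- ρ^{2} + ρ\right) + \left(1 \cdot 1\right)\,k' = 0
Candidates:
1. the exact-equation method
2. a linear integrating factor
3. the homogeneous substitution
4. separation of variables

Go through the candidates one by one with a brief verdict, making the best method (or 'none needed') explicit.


Verdict: no special technique — solved for the derivative, k never appears on the right — this is a direct integration in ρ, not a differential-equations problem at heart.
- the exact-equation method — no dependence on the unknown anywhere: exactness is a label without content here.
- a linear integrating factor — the linear template holds only trivially here (the unknown is absent, so the coefficient is zero) — the method is not the natural label.
- the homogeneous substitution: the slope does not depend on the ratio of the variables alone.
- separation of variables — separation is only trivially available — with the unknown absent from the slope this is a direct integration, not a separation problem.


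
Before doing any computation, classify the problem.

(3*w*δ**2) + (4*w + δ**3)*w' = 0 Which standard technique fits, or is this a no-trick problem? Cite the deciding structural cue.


Diagnosis: the exact-equation method — this form is already the differential of something: the matching mixed partials of 3*w*δ**2 and 4*w + δ**3 prove it.


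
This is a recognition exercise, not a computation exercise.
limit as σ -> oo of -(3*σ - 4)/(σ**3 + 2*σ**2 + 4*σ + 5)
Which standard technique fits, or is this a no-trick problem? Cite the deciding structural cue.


Diagnosis: dominant-term comparison — growth-rate triage: the leading powers of σ decide the limit, everything else is noise. As a single quotient, the ∞/∞ shape would yield to repeated differentiation as well — the growth comparison gets there in one look.


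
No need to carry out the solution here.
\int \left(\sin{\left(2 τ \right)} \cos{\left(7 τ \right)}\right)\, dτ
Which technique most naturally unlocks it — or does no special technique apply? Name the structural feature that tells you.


Diagnosis: a trigonometric identity — cross-frequency products like \sin{\left(2 τ \right)} \cos{\left(7 τ \right)} are the textbook product-to-sum case — the identity converts them to directly integrable sinusoids.


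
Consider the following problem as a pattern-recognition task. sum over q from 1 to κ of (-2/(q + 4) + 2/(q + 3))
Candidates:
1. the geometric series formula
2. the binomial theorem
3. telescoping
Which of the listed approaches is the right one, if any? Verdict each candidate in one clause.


Best approach: telescoping — the summand is 2/(q + 3) minus the same expression shifted by one, so consecutive terms cancel in pairs.
- the geometric series formula: dividing successive terms gives an index-dependent quantity, not a constant.
- the binomial theorem: the terms do not reassemble into a binomial power.
- telescoping — yes — fits the structure here.


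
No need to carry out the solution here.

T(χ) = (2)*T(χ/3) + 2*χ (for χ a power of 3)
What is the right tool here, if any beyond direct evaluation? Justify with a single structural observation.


Verdict: the master substitution — the argument χ/3 divides the index by 3; the standard χ = 3^m substitution converts it to a constant-shift recurrence.


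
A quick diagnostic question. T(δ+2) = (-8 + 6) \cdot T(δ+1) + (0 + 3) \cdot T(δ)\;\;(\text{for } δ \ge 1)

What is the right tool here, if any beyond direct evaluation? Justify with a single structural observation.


Method: the characteristic-root method — because shifting δ leaves the equation's coefficients unchanged, exponential trials reduce it to algebra.


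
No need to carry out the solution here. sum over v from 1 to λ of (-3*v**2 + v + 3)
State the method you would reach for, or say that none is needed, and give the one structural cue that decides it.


Method: no special technique — no ratio, no shift structure, no binomial pattern: sum the constant-multiple powers of v with known formulas.


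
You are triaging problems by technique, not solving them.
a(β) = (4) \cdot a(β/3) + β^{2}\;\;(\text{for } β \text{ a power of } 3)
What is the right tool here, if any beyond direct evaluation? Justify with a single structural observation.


Method: the master substitution — the argument shrinks by the factor 3, so measure the index on a logarithmic scale and the recursion becomes a shift.


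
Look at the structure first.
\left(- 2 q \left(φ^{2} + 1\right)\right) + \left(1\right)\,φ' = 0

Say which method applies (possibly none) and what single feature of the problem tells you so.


Method: separation of variables — all dependence on the two variables factors apart, the defining separable shape.


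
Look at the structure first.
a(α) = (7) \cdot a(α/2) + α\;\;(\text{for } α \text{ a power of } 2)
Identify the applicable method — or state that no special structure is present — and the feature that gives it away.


Verdict: the master substitution — treat m = log base 2 of α as the new clock: one recursion step advances m by one while α scales by 2.


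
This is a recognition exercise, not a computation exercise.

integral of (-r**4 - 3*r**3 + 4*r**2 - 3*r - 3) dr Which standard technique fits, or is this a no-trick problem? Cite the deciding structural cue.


Diagnosis: no special technique — every term is a constant multiple of a power of r; term-wise power-rule integration needs no preliminary transformation.


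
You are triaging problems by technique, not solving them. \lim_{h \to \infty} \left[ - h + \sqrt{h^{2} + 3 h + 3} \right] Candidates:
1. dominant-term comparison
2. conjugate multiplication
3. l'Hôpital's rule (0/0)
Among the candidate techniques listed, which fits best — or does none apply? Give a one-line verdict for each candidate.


Diagnosis: conjugate multiplication — the ∞ − ∞ radical form is the exact trigger for the conjugate maneuver.
- dominant-term comparison — this limit is not decided by comparing polynomial growth at infinity.
- conjugate multiplication: yes, a natural case for it.
- l'Hôpital's rule (0/0): no quotient structure at all: the clash is ∞ minus ∞, which rationalizing converts into a tractable ratio.


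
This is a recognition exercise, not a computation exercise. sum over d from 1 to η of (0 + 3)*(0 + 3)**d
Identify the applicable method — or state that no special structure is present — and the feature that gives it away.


Verdict: the geometric series formula — each summand is the previous one scaled by 3; that constant multiplier is itself the geometric structure.


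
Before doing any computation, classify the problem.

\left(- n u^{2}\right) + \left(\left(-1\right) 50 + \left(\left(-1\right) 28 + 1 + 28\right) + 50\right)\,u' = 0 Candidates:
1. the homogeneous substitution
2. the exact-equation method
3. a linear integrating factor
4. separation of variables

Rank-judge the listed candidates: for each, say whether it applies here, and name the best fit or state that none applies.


Method: separation of variables — a product of single-variable factors, n and u^{2} — the textbook separable form.
- the homogeneous substitution — the ratio substitution does not collapse this equation.
- the exact-equation method: the mixed-partials test fails on this split — it is not an exact differential as presented.
- a linear integrating factor — the unknown enters nonlinearly (through a power, a denominator, or a transcendental function), which the linear integrating-factor recipe cannot absorb as-is — any repair would come from a preliminary substitution, not the factor.
- separation of variables: applies; the problem has the shape this method handles.


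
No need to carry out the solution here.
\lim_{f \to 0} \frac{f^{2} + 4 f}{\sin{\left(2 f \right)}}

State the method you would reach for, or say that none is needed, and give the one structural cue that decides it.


Method: l'Hôpital's rule (0/0) — the 0/0 form at 0 is the signature situation for l'Hôpital's rule. A first-order expansion at the point is an equally standard path; the rule packages it.


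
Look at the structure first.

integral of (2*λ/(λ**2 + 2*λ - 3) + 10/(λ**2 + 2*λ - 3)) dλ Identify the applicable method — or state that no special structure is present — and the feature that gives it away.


Diagnosis: partial fractions — once λ**2 + 2*λ - 3 is factored, each root contributes a simple-fraction term; integrate them one at a time.


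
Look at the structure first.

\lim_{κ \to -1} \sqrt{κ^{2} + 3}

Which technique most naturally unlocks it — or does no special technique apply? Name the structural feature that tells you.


Diagnosis: no special technique — no denominator vanishes and nothing blows up at -1: direct substitution is the whole computation.


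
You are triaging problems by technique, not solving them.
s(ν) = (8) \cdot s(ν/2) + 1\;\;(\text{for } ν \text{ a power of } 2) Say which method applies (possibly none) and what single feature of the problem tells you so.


Verdict: the master substitution — treat m = log base 2 of ν as the new clock: one recursion step advances m by one while ν scales by 2.


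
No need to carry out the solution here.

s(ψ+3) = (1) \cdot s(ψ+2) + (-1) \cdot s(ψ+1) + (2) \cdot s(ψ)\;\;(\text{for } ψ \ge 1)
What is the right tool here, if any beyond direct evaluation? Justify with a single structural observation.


Technique: the characteristic-root method — shift-invariance with fixed coefficients calls for exponential trials; the characteristic polynomial finds every r^ψ.


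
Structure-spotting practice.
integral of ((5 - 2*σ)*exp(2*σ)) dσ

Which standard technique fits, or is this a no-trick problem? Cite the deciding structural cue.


Best approach: integration by parts — differentiate 5 - 2*σ, integrate exp(2*σ): each pass lowers the polynomial degree, so parts terminates.


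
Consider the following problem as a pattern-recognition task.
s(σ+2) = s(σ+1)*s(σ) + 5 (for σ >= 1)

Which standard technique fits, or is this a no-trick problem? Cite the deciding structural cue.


Method: no special technique — the update rule curves (it is not linear in the unknown sequence), so no superposition-based closed form attaches — iterate or study it directly.


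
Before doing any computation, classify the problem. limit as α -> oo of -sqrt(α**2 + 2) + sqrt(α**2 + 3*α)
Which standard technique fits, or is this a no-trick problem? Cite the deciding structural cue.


Diagnosis: conjugate multiplication — the ∞ − ∞ radical form is the exact trigger for the conjugate maneuver.


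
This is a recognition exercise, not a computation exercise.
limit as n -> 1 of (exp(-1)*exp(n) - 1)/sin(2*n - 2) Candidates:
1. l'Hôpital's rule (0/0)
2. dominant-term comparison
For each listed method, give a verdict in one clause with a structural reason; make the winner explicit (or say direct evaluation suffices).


Verdict: l'Hôpital's rule (0/0) — plug in 1: top and bottom both hit zero, so differentiate each and retry. Known elementary limits would finish this too — the rule just bypasses the case analysis.
- l'Hôpital's rule (0/0): a fit — the right tool for this form.
- dominant-term comparison: this is not a rational comparison of growth rates at infinity.


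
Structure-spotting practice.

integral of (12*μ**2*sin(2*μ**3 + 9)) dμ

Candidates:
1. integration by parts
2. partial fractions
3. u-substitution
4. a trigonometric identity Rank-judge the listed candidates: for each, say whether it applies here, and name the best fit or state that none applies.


Verdict: u-substitution — everything non-trivial happens through the inner expression 2*μ**3 + 9, and its derivative accounts for the remaining factor up to a constant, so set u = 2*μ**3 + 9.
- integration by parts: the non-polynomial partner is not one of the parts kernels — exp, sine, or cosine with a degree-1 argument, or a logarithm.
- partial fractions: there is no rational-function structure to decompose.
- u-substitution: yes, a natural case for it.
- a trigonometric identity: no identity rewrites this into an easier trigonometric form.


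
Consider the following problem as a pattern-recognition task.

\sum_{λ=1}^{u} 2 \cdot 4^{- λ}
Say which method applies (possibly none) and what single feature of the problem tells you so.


Verdict: the geometric series formula — consecutive terms stand in a fixed index-free ratio — the geometric sum formula closes it.


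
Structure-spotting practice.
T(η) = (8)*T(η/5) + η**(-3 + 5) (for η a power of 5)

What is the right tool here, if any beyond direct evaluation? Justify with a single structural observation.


Verdict: the master substitution — the argument contracts 5-fold per step: reindex η exponentially and solve the linear recurrence in the new index.


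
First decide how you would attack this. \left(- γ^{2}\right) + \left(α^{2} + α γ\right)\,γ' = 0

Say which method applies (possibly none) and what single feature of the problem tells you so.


Technique: the homogeneous substitution — solved for the derivative, the right side is unchanged under scaling α and γ together — it depends only on the ratio γ/α, so substitute a single ratio variable. A Bernoulli-style rewrite — possibly after exchanging which variable is treated as dependent — would work as well; the homogeneous substitution is the more immediate reading here.


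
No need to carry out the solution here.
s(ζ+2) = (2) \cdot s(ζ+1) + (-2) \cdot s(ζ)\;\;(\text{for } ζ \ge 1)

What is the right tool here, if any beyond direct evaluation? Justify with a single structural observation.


Technique: the characteristic-root method — linear, homogeneous, constant coefficients: solutions of the form r^ζ exist — find the roots of the characteristic polynomial.


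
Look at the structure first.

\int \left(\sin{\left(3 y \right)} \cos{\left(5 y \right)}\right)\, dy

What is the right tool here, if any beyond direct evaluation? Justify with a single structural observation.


Method: a trigonometric identity — the identity turns \sin{\left(3 y \right)} \cos{\left(5 y \right)} into two lone cosines/sines, each trivially integrable.


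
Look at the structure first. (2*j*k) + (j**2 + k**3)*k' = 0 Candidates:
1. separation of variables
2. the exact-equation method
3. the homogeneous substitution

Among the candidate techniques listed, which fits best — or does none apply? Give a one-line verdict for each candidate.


Best approach: the exact-equation method — the mixed-partials test passes for 2*j*k and j**2 + k**3, so a potential function exists as presented.
- separation of variables: the two dependences do not factor apart.
- the exact-equation method — applies; the problem has the shape this method handles.
- the homogeneous substitution: the slope changes under joint rescaling, failing the degree-zero test.


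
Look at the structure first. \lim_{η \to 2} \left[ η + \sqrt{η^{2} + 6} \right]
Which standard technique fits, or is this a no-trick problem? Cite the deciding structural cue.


Method: no special technique — nothing blocks direct substitution at 2: plug in and finish.


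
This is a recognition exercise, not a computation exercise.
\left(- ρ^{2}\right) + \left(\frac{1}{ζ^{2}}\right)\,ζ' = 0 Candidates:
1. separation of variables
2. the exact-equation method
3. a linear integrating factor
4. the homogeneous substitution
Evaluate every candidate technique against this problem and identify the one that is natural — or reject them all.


Technique: separation of variables — solved for the derivative, the right side factors as ρ^{2} times ζ^{2} — all ρ-dependence separates from all ζ-dependence.
- separation of variables: a fit — the right tool for this form.
- the exact-equation method: the cross-partial test holds only vacuously — each coefficient lives in its own variable, so the exactness machinery reads no structure the split form does not already show.
- a linear integrating factor — the unknown enters nonlinearly (through a power, a denominator, or a transcendental function), which the linear integrating-factor recipe cannot absorb as-is — any repair would come from a preliminary substitution, not the factor.
- the homogeneous substitution — the ratio substitution does not collapse this equation.


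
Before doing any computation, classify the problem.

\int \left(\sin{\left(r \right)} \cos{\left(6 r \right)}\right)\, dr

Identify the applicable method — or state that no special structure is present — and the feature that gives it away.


Diagnosis: a trigonometric identity — cross-frequency products like \sin{\left(r \right)} \cos{\left(6 r \right)} are the textbook product-to-sum case — the identity converts them to directly integrable sinusoids.


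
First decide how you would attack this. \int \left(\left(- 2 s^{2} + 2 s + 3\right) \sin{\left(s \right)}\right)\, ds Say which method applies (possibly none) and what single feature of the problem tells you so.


Technique: integration by parts — a polynomial factor - 2 s^{2} + 2 s + 3 multiplies \sin{\left(s \right)}; differentiating - 2 s^{2} + 2 s + 3 lowers its degree while \sin{\left(s \right)} integrates cleanly, so parts wins.


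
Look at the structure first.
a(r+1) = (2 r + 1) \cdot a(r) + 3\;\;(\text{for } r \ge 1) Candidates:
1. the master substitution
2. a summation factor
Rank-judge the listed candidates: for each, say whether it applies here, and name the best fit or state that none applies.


Diagnosis: a summation factor — normalize by the running product of 2 r + 1: the left side becomes a difference, and differences sum.
- the master substitution — with no divided-index recursive call, reindexing by powers of a base buys nothing.
- a summation factor — a fit — the right tool for this form.


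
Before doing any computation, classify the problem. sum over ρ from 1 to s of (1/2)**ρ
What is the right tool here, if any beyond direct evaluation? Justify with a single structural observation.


Best approach: the geometric series formula — consecutive terms stand in a fixed index-free ratio — the geometric sum formula closes it.


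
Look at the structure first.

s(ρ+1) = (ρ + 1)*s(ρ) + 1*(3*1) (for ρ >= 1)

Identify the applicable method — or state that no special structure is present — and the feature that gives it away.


Method: a summation factor — one-term recursion with variable weight ρ + 1 is solved by product normalization, not by root-finding.


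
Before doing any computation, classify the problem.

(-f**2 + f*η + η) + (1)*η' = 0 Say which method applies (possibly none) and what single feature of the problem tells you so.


Verdict: a linear integrating factor — the unknown enters only to the first power against a nonzero forcing term — the integrating-factor template applies directly.


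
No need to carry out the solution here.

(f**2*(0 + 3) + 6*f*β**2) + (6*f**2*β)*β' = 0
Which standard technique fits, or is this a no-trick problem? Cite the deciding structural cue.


Method: the exact-equation method — because the two cross partials coincide, the form is conservative as written — recover its potential in (f, β).


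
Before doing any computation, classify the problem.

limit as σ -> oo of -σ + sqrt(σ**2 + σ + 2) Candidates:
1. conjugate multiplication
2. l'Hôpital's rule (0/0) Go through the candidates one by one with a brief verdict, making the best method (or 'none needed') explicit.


Diagnosis: conjugate multiplication — this difference gives up after one conjugate multiplication — the radical structure cancels against its conjugate.
- conjugate multiplication: a fit — the right tool for this form.
- l'Hôpital's rule (0/0): substitution produces ∞ − ∞ rather than a vanishing quotient; the rule needs a 0/0 ratio to act on.


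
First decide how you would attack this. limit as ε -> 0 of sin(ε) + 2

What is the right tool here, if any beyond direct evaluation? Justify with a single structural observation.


Method: no special technique — the expression is continuous at the evaluation point — substitute directly; no indeterminate form appears.


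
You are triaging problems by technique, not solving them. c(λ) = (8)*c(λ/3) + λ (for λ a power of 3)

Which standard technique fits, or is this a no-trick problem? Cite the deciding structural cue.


Best approach: the master substitution — divide-the-index recursion (λ/3 inside the call) straightens out once the index is rewritten as 3^m.


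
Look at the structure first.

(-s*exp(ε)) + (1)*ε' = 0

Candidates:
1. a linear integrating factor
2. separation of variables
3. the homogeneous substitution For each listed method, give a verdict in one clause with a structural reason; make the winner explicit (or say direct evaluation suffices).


Method: separation of variables — one side of the product carries the independent variable, the other the unknown — the textbook separation shape.
- a linear integrating factor — the unknown enters nonlinearly (through a power, a denominator, or a transcendental function), which the linear integrating-factor recipe cannot absorb as-is — any repair would come from a preliminary substitution, not the factor.
- separation of variables — yes, a natural case for it.
- the homogeneous substitution — the ratio of the variables does not determine the slope.


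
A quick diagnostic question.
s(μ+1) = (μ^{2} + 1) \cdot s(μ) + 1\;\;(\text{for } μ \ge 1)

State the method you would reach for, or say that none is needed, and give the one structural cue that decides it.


Technique: a summation factor — normalize by the running product of μ^{2} + 1: the left side becomes a difference, and differences sum.


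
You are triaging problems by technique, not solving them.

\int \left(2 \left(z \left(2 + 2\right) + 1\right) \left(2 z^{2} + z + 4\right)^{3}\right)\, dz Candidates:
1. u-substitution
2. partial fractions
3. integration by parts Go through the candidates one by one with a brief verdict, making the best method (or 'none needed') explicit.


Method: u-substitution — read it as f(2 z^{2} + z + 4) times a constant multiple of d(2 z^{2} + z + 4): one substitution, u = 2 z^{2} + z + 4, finishes it. One could also expand and integrate term by term; the substitution is strictly more direct.
- u-substitution: applies; the problem has the shape this method handles.
- partial fractions — the expression is not a ratio of polynomials that decomposes further.
- integration by parts: parts would only shuffle a directly integrable integrand.


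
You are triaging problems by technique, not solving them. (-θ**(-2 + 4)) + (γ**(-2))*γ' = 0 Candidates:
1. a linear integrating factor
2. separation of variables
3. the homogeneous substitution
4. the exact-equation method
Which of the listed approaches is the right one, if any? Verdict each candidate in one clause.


Method: separation of variables — solved for the derivative, the right side splits multiplicatively into a function of each variable alone — divide and integrate each side.
- a linear integrating factor: a nonlinear term in the unknown puts this outside the integrating-factor template.
- separation of variables: applicable, and directly so.
- the homogeneous substitution: the ratio substitution does not collapse this equation.
- the exact-equation method: any potential here is of the trivial single-variable kind; the exact method earns its name only with genuine cross terms.


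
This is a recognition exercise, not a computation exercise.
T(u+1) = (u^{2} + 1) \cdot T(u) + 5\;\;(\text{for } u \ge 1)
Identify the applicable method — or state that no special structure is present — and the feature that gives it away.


Technique: a summation factor — one step of memory with a weight u^{2} + 1 that changes as the index grows — the summation-factor construction is built for this.


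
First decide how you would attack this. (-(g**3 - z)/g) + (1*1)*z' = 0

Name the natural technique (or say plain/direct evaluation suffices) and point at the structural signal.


Best approach: a linear integrating factor — linear in the unknown with genuine forcing: multiply through by the exponential of the integrated coefficient and the left side closes into one derivative.


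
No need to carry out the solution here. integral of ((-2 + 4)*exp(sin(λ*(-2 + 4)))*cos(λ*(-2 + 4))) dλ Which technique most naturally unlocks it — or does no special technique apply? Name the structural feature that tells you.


Verdict: u-substitution — collected, the integrand has one factor that is, up to a constant, the derivative of an inner expression the rest depends on — substitute for that inner expression.


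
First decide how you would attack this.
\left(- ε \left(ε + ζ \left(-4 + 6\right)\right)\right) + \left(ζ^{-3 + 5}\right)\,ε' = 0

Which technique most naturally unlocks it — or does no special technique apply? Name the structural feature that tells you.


Best approach: the homogeneous substitution — solved for the derivative, the right side is unchanged under scaling ζ and ε together — it depends only on the ratio ε/ζ, so substitute a single ratio variable. This doubles as a Bernoulli equation in the unknown as written; the homogeneous route needs no setup at all.


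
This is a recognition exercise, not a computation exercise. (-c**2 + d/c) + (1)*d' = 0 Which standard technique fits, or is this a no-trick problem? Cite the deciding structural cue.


Technique: a linear integrating factor — the unknown enters only to the first power against a nonzero forcing term — the integrating-factor template applies directly.


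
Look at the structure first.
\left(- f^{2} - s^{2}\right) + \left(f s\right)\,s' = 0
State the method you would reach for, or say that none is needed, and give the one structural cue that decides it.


Verdict: the homogeneous substitution — the slope's numerator and denominator share total degree; set v = s/f and the equation drops to separable form. A Bernoulli rewrite works here as the equation stands — the homogeneous substitution is the more immediate reading.


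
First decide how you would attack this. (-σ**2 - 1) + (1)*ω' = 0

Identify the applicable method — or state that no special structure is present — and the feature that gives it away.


Verdict: no special technique — with ω absent the equation is not coupled at all: direct integration in σ.


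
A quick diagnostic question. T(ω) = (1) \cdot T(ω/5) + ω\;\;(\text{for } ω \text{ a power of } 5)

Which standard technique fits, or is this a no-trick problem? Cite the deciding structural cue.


Method: the master substitution — the argument contracts 5-fold per step: reindex ω exponentially and solve the linear recurrence in the new index.


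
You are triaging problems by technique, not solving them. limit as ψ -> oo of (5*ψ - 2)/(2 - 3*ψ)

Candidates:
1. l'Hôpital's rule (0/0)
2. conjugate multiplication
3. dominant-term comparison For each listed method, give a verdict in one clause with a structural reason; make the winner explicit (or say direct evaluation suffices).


Verdict: dominant-term comparison — at large ψ only the top-degree terms survive; compare the leading terms and the limit falls out.
- l'Hôpital's rule (0/0) — no 0/0 form appears: written as one quotient, top and bottom both grow without bound, and the ratio is decided by their leading terms.
- conjugate multiplication — no divergent radical difference is present for a conjugate pair to cancel.
- dominant-term comparison — applicable, and directly so.


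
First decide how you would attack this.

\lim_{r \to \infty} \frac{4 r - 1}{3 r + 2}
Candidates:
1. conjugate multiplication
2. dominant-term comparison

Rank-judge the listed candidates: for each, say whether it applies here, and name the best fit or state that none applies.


Technique: dominant-term comparison — divide through by the highest power of r; every lower-order term dies and the dominant terms decide the limit.
- conjugate multiplication — there are no radicals in tension whose conjugate would simplify matters.
- dominant-term comparison: yes — fits the structure here.
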